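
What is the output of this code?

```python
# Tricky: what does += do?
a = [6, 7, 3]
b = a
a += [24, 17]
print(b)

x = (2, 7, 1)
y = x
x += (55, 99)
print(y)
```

Key concept: += behavior differs for mutable vs immutable.
Step by step:
`a = [6, 7, 3]` → a = [6, 7, 3]
`b = a` → b = [6, 7, 3] (same object as a)
`a += [24, 17]` → a = [6, 7, 3, 24, 17] (same object as b); b = [6, 7, 3, 24, 17] (same object as a)
`print(b)` → prints [6, 7, 3, 24, 17]
`x = (2, 7, 1)` → x = (2, 7, 1)
`y = x` → y = (2, 7, 1)
`x += (55, 99)` → x = (2, 7, 1, 55, 99)
`print(y)` → prints (2, 7, 1)

Answer:
[6, 7, 3, 24, 17]
(2, 7, 1)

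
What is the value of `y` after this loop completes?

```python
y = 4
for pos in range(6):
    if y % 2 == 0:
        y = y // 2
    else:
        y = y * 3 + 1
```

Collatz-style transformation from 4
`y` takes the values: 4 → 2 → 1 → 4 → 2 → 1 → 4

Answer: 4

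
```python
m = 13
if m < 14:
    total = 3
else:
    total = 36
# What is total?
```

Trace:
`m = 13` → m = 13
`if m < 14: ...` → m < 14 is True → total = 3
So total = 3

Answer: 3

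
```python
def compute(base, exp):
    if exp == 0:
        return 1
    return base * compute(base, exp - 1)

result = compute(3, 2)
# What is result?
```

compute(3, 2) = 3 * 3 = 9

Answer: 9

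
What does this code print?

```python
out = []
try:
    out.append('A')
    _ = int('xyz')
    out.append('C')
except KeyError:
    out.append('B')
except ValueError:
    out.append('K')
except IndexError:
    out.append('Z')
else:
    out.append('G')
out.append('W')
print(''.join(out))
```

Execution trace: 'A' (try body) → 'K' (except ValueError) → 'W' (after the try/except). Output: AKW

Answer: AKW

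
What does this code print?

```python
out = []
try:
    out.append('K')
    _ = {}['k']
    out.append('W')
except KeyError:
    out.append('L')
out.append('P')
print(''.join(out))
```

Execution trace: 'K' (try body) → 'L' (except KeyError) → 'P' (after the try/except). Output: KLP

Answer: KLP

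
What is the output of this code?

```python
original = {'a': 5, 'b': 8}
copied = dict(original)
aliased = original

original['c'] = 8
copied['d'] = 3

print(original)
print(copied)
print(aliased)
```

Key concept: dict() creates copy, assignment creates alias.
Step by step:
`original = {'a': 5, 'b': 8}` → original = {'a': 5, 'b': 8}
`copied = dict(original)` → copied = {'a': 5, 'b': 8}
`aliased = original` → aliased = {'a': 5, 'b': 8} (same object as original)
`original['c'] = 8` → original = {'a': 5, 'b': 8, 'c': 8} (same object as aliased); aliased = {'a': 5, 'b': 8, 'c': 8} (same object as original)
`copied['d'] = 3` → copied = {'a': 5, 'b': 8, 'd': 3}
`print(original)` → prints {'a': 5, 'b': 8, 'c': 8}
`print(copied)` → prints {'a': 5, 'b': 8, 'd': 3}
`print(aliased)` → prints {'a': 5, 'b': 8, 'c': 8}

Answer:
{'a': 5, 'b': 8, 'c': 8}
{'a': 5, 'b': 8, 'd': 3}
{'a': 5, 'b': 8, 'c': 8}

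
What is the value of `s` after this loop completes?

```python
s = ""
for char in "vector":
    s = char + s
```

Reverse 'vector'
`s` takes the values: "" → "v" → "ev" → "cev" → "tcev" → "otcev" → "rotcev"

Answer: "rotcev"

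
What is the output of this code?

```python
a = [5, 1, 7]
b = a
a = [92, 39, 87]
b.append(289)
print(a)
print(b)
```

Key concept: rebinding vs mutation: a is rebound to a new list, b still points at the original.
Step by step:
`a = [5, 1, 7]` → a = [5, 1, 7]
`b = a` → b = [5, 1, 7] (same object as a)
`a = [92, 39, 87]` → a = [92, 39, 87]
`b.append(289)` → b = [5, 1, 7, 289]
`print(a)` → prints [92, 39, 87]
`print(b)` → prints [5, 1, 7, 289]

Answer:
[92, 39, 87]
[5, 1, 7, 289]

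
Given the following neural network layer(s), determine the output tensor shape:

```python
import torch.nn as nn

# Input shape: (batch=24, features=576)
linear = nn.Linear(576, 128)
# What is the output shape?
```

Input: (24, 576) -> Output: (24, 128)

Answer: (24, 128)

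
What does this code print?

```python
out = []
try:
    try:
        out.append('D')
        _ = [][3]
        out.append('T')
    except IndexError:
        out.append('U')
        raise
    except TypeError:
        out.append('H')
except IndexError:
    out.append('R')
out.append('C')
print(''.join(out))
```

Execution trace: 'D' (inner try body) → 'U' (inner except IndexError) → 'R' (outer except IndexError) → 'C' (after the try/except). Output: DURC

Answer: DURC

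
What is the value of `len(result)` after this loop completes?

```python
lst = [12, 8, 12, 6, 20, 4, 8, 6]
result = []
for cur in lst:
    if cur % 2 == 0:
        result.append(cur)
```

Count even numbers in [12, 8, 12, 6, 20, 4, 8, 6]
`result` takes the values: [] → [12] → [12, 8] → [12, 8, 12] → [12, 8, 12, 6] → [12, 8, 12, 6, 20] → [12, 8, 12, 6, 20, 4] → [12, 8, 12, 6, 20, 4, 8] → [12, 8, 12, 6, 20, 4, 8, 6]
So `len(result)` = 8

Answer: 8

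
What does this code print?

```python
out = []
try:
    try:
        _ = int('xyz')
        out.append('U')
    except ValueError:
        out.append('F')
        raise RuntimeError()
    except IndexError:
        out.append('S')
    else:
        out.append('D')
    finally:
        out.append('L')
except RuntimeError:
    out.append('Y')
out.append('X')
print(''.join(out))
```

Execution trace: 'F' (inner except ValueError) → 'L' (inner finally) → 'Y' (outer except RuntimeError) → 'X' (after the try/except). Output: FLYX

Answer: FLYX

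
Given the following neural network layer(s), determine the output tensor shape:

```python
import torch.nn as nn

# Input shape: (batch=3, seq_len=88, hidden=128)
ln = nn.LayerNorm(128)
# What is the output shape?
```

Input: (3, 88, 128) -> Output: (3, 88, 128)

Answer: (3, 88, 128)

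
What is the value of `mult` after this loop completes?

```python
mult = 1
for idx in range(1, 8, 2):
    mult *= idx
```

Product of 1, 3, 5, ... up to 7
`mult` takes the values: 1 → 3 → 15 → 105

Answer: 105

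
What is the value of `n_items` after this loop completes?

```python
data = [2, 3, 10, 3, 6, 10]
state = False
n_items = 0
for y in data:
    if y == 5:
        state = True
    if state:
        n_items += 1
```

Count elements after first 5 in [2, 3, 10, 3, 6, 10]
`n_items` takes the values: 0

Answer: 0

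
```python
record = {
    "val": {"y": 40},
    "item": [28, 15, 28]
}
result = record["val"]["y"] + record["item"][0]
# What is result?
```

Trace:
`record = { ...` → record = {'val': {'y': 40}, 'item': [28, 15, 28]}
`result = record["val"]["y"] + record["item"][0]` → result = 68
So result = 68

Answer: 68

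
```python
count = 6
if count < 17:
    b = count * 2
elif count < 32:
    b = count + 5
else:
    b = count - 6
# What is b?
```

Trace:
`count = 6` → count = 6
`if count < 17: ...` → count < 17 is True → b = 12
So b = 12

Answer: 12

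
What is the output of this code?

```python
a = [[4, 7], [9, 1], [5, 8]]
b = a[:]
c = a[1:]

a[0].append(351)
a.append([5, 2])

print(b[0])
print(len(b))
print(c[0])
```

Key concept: slice with nested mutation.
Step by step:
`a = [[4, 7], [9, 1], [5, 8]]` → a = [[4, 7], [9, 1], [5, 8]]
`b = a[:]` → b = [[4, 7], [9, 1], [5, 8]]
`c = a[1:]` → c = [[9, 1], [5, 8]]
`a[0].append(351)` → a = [[4, 7, 351], [9, 1], [5, 8]]; b = [[4, 7, 351], [9, 1], [5, 8]]
`a.append([5, 2])` → a = [[4, 7, 351], [9, 1], [5, 8], [5, 2]]
`print(b[0])` → prints [4, 7, 351]
`print(len(b))` → prints 3
`print(c[0])` → prints [9, 1]

Answer:
[4, 7, 351]
3
[9, 1]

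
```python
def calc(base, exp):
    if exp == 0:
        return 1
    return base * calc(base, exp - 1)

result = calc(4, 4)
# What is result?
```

calc(4, 4) = 4 * 4 * 4 * 4 = 256

Answer: 256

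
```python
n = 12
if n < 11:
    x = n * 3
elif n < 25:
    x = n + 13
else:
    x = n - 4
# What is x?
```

Trace:
`n = 12` → n = 12
`if n < 11: ...` → n < 11 is False, n < 25 is True → x = 25
So x = 25

Answer: 25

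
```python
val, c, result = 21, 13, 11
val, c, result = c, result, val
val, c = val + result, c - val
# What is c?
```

Trace:
`val, c, result = 21, 13, 11` → val = 21; c = 13; result = 11
`val, c, result = c, result, val` → val = 13; c = 11; result = 21
`val, c = val + result, c - val` → val = 34; c = -2
So c = -2

Answer: -2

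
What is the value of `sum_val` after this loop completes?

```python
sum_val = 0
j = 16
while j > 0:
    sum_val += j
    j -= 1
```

Sum 16 down to 1
`sum_val` takes the values: 0 → 16 → 31 → 45 → 58 → 70 → 81 → 91 → 100 → 108 → 115 → 121 → 126 → 130 → 133 → 135 → 136

Answer: 136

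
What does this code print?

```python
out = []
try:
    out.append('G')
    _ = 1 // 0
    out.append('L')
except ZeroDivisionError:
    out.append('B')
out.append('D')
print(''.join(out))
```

Execution trace: 'G' (try body) → 'B' (except ZeroDivisionError) → 'D' (after the try/except). Output: GBD

Answer: GBD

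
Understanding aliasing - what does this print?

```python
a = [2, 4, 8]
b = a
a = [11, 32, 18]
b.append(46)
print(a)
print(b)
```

Key concept: rebinding vs mutation: a is rebound to a new list, b still points at the original.
Step by step:
`a = [2, 4, 8]` → a = [2, 4, 8]
`b = a` → b = [2, 4, 8] (same object as a)
`a = [11, 32, 18]` → a = [11, 32, 18]
`b.append(46)` → b = [2, 4, 8, 46]
`print(a)` → prints [11, 32, 18]
`print(b)` → prints [2, 4, 8, 46]

Answer:
[11, 32, 18]
[2, 4, 8, 46]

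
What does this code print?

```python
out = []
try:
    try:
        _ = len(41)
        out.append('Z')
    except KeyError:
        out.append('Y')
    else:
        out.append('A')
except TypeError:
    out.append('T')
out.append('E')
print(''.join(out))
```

Execution trace: 'T' (outer except TypeError) → 'E' (after the try/except). Output: TE

Answer: TE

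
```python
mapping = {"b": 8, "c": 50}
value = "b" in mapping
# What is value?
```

Trace:
`mapping = {"b": 8, "c": 50}` → mapping = {'b': 8, 'c': 50}
`value = "b" in mapping` → value = True
So value = True

Answer: True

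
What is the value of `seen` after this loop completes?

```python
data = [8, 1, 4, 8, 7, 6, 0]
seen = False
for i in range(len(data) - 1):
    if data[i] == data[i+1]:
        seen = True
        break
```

Check consecutive duplicates in [8, 1, 4, 8, 7, 6, 0]
`seen` takes the values: False

Answer: False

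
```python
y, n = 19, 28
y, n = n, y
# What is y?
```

Trace:
`y, n = 19, 28` → y = 19; n = 28
`y, n = n, y` → y = 28; n = 19
So y = 28

Answer: 28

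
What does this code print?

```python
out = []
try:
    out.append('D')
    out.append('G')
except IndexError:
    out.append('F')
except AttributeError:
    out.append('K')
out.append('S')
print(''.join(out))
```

Execution trace: 'D' (try body) → 'G' (try body, no exception) → 'S' (after the try/except). Output: DGS

Answer: DGS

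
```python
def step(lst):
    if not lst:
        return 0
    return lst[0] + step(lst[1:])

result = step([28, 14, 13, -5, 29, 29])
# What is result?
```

28 + 14 + 13 + (-5) + 29 + 29 + 0 = 108

Answer: 108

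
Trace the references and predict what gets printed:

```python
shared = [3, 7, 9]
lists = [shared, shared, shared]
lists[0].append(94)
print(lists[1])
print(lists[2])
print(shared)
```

Key concept: list of same reference.
Step by step:
`shared = [3, 7, 9]` → shared = [3, 7, 9]
`lists = [shared, shared, shared]` → lists = [[3, 7, 9], [3, 7, 9], [3, 7, 9]]
`lists[0].append(94)` → shared = [3, 7, 9, 94]; lists = [[3, 7, 9, 94], [3, 7, 9, 94], [3, 7, 9, 94]]
`print(lists[1])` → prints [3, 7, 9, 94]
`print(lists[2])` → prints [3, 7, 9, 94]
`print(shared)` → prints [3, 7, 9, 94]

Answer:
[3, 7, 9, 94]
[3, 7, 9, 94]
[3, 7, 9, 94]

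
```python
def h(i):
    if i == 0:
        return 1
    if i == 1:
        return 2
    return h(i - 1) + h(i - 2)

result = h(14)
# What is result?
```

Build up from base cases: h(0)=1, h(1)=2, h(2)=3, h(3)=5, h(4)=8, h(5)=13, h(6)=21, ..., h(14)=987

Answer: 987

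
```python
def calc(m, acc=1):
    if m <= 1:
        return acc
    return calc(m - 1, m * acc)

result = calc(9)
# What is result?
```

Accumulator trace (n, acc): (9, 1) -> (8, 9) -> (7, 72) -> (6, 504) -> (5, 3024) -> (4, 15120) -> (3, 60480) -> (2, 181440) -> (1, 362880) -> return 362880

Answer: 362880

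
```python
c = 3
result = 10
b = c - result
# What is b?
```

Trace:
`c = 3` → c = 3
`result = 10` → result = 10
`b = c - result` → b = -7
So b = -7

Answer: -7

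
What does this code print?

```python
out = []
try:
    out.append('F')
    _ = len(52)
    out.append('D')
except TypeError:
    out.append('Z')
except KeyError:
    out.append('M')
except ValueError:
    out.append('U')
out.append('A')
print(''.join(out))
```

Execution trace: 'F' (try body) → 'Z' (except TypeError) → 'A' (after the try/except). Output: FZA

Answer: FZA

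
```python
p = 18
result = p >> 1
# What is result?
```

Trace:
`p = 18` → p = 18
`result = p >> 1` → result = 9
So result = 9

Answer: 9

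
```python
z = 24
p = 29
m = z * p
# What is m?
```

Trace:
`z = 24` → z = 24
`p = 29` → p = 29
`m = z * p` → m = 696
So m = 696

Answer: 696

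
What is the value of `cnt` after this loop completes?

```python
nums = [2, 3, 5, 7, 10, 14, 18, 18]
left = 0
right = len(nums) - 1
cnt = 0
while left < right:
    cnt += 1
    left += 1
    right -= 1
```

Iterations until pointers meet (list length 8)
`cnt` takes the values: 0 → 1 → 2 → 3 → 4

Answer: 4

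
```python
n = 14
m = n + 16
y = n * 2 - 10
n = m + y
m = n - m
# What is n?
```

Trace:
`n = 14` → n = 14
`m = n + 16` → m = 30
`y = n * 2 - 10` → y = 18
`n = m + y` → n = 48
`m = n - m` → m = 18
So n = 48

Answer: 48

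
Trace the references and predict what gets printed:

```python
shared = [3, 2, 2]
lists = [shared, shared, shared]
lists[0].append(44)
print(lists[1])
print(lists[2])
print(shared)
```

Key concept: list of same reference.
Step by step:
`shared = [3, 2, 2]` → shared = [3, 2, 2]
`lists = [shared, shared, shared]` → lists = [[3, 2, 2], [3, 2, 2], [3, 2, 2]]
`lists[0].append(44)` → shared = [3, 2, 2, 44]; lists = [[3, 2, 2, 44], [3, 2, 2, 44], [3, 2, 2, 44]]
`print(lists[1])` → prints [3, 2, 2, 44]
`print(lists[2])` → prints [3, 2, 2, 44]
`print(shared)` → prints [3, 2, 2, 44]

Answer:
[3, 2, 2, 44]
[3, 2, 2, 44]
[3, 2, 2, 44]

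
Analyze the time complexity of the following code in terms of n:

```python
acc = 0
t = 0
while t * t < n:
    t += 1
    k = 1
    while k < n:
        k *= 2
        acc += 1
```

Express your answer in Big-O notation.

Each loop level contributes: √n × log n. Multiplying the contributions gives O(√n log n).

Answer: O(√n log n)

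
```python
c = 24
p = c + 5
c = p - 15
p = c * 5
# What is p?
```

Trace:
`c = 24` → c = 24
`p = c + 5` → p = 29
`c = p - 15` → c = 14
`p = c * 5` → p = 70
So p = 70

Answer: 70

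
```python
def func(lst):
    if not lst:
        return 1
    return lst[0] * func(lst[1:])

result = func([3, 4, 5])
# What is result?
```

Product over [3, 4, 5] = 3 * 4 * 5 = 60

Answer: 60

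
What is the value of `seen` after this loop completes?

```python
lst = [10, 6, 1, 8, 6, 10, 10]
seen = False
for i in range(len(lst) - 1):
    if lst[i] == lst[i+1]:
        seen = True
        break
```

Check consecutive duplicates in [10, 6, 1, 8, 6, 10, 10]
`seen` takes the values: False → True

Answer: True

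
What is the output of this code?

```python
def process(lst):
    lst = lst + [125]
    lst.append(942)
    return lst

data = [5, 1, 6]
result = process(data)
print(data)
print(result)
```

Key concept: rebinding parameter vs mutation.
Step by step:
`data = [5, 1, 6]` → data = [5, 1, 6]
`result = process(data)` → result = [5, 1, 6, 125, 942]
`print(data)` → prints [5, 1, 6]
`print(result)` → prints [5, 1, 6, 125, 942]

Answer:
[5, 1, 6]
[5, 1, 6, 125, 942]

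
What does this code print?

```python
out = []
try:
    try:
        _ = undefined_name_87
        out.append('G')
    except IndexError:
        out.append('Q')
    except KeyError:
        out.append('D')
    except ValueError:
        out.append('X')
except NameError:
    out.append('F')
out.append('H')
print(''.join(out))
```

Execution trace: 'F' (outer except NameError) → 'H' (after the try/except). Output: FH

Answer: FH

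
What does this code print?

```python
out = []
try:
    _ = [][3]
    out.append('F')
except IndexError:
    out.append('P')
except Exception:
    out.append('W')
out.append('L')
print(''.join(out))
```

Execution trace: 'P' (except IndexError) → 'L' (after the try/except). Output: PL

Answer: PL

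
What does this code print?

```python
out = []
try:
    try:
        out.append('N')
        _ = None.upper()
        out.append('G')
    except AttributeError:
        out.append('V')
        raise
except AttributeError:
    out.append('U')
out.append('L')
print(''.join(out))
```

Execution trace: 'N' (inner try body) → 'V' (inner except AttributeError) → 'U' (outer except AttributeError) → 'L' (after the try/except). Output: NVUL

Answer: NVUL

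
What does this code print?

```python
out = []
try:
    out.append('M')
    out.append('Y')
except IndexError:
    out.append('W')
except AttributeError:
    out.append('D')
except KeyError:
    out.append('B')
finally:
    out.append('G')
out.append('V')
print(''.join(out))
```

Execution trace: 'M' (try body) → 'Y' (try body, no exception) → 'G' (finally) → 'V' (after the try/except). Output: MYGV

Answer: MYGV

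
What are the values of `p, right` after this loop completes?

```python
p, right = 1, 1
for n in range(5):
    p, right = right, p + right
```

Fibonacci: after 5 iterations
`p, right` takes the values: (1, 1) → (1, 2) → (2, 3) → (3, 5) → (5, 8) → (8, 13)

Answer: 8, 13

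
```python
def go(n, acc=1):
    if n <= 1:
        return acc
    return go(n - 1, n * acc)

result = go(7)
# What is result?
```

Accumulator trace (n, acc): (7, 1) -> (6, 7) -> (5, 42) -> (4, 210) -> (3, 840) -> (2, 2520) -> (1, 5040) -> return 5040

Answer: 5040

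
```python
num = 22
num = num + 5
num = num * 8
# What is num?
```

Trace:
`num = 22` → num = 22
`num = num + 5` → num = 27
`num = num * 8` → num = 216
So num = 216

Answer: 216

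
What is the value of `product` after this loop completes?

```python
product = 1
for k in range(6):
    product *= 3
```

3^6 = 729
`product` takes the values: 1 → 3 → 9 → 27 → 81 → 243 → 729

Answer: 729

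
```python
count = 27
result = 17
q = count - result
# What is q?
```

Trace:
`count = 27` → count = 27
`result = 17` → result = 17
`q = count - result` → q = 10
So q = 10

Answer: 10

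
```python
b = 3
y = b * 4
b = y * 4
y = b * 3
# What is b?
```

Trace:
`b = 3` → b = 3
`y = b * 4` → y = 12
`b = y * 4` → b = 48
`y = b * 3` → y = 144
So b = 48

Answer: 48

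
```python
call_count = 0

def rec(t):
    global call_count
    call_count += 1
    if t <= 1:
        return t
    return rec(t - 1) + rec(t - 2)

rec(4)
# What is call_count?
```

Calls(t) = 1 + Calls(t-1) + Calls(t-2); Calls(0)=Calls(1)=1. For t=4 this gives 9.

Answer: 9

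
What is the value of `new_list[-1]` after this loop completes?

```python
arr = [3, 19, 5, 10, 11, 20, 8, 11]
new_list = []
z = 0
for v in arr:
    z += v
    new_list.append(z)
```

Cumulative sum ends at 87
`new_list` takes the values: [] → [3] → [3, 22] → [3, 22, 27] → [3, 22, 27, 37] → [3, 22, 27, 37, 48] → [3, 22, 27, 37, 48, 68] → [3, 22, 27, 37, 48, 68, 76] → [3, 22, 27, 37, 48, 68, 76, 87]
So `new_list[-1]` = 87

Answer: 87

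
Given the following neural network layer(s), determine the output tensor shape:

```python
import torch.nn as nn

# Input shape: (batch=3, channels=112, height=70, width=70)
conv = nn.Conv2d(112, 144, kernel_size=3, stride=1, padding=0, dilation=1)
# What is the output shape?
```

Input: (3, 112, 70, 70) -> Output: (3, 144, 68, 68)

Answer: (3, 144, 68, 68)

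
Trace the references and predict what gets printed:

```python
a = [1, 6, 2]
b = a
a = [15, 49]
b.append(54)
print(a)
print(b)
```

Key concept: rebinding vs mutation: a is rebound to a new list, b still points at the original.
Step by step:
`a = [1, 6, 2]` → a = [1, 6, 2]
`b = a` → b = [1, 6, 2] (same object as a)
`a = [15, 49]` → a = [15, 49]
`b.append(54)` → b = [1, 6, 2, 54]
`print(a)` → prints [15, 49]
`print(b)` → prints [1, 6, 2, 54]

Answer:
[15, 49]
[1, 6, 2, 54]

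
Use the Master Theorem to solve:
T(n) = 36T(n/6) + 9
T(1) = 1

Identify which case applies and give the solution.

a=36, b=6, f(n)=9. log_6(36) = 2. Since c=0 < 2, Case 1 applies: T(n) = Θ(n^log_b(a)) = O(n^2).

Answer: O(n^2) - Case 1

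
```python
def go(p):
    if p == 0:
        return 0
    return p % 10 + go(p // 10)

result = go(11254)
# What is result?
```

Sum of digits of 11254: 4 + 5 + 2 + 1 + 1 = 13

Answer: 13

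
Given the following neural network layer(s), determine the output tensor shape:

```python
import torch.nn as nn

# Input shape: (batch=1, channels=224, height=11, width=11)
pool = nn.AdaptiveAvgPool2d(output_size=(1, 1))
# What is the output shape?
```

Input: (1, 224, 11, 11) -> Output: (1, 224, 1, 1)

Answer: (1, 224, 1, 1)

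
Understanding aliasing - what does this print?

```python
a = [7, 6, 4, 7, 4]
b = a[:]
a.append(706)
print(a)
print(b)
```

Key concept: slice [:] creates copy.
Step by step:
`a = [7, 6, 4, 7, 4]` → a = [7, 6, 4, 7, 4]
`b = a[:]` → b = [7, 6, 4, 7, 4]
`a.append(706)` → a = [7, 6, 4, 7, 4, 706]
`print(a)` → prints [7, 6, 4, 7, 4, 706]
`print(b)` → prints [7, 6, 4, 7, 4]

Answer:
[7, 6, 4, 7, 4, 706]
[7, 6, 4, 7, 4]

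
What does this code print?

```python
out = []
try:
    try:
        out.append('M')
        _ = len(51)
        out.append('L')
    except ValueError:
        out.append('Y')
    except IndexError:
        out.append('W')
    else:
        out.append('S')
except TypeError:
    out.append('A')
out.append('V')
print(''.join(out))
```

Execution trace: 'M' (try body) → 'A' (outer except TypeError) → 'V' (after the try/except). Output: MAV

Answer: MAV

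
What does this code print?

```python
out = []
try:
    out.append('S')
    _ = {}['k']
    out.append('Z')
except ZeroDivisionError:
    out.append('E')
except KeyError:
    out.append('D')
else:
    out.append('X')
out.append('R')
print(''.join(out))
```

Execution trace: 'S' (try body) → 'D' (except KeyError) → 'R' (after the try/except). Output: SDR

Answer: SDR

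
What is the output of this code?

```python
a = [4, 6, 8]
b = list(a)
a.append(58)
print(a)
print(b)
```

Key concept: list() constructor creates copy.
Step by step:
`a = [4, 6, 8]` → a = [4, 6, 8]
`b = list(a)` → b = [4, 6, 8]
`a.append(58)` → a = [4, 6, 8, 58]
`print(a)` → prints [4, 6, 8, 58]
`print(b)` → prints [4, 6, 8]

Answer:
[4, 6, 8, 58]
[4, 6, 8]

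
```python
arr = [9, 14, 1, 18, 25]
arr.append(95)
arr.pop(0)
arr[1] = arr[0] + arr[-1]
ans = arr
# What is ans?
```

Trace:
`arr = [9, 14, 1, 18, 25]` → arr = [9, 14, 1, 18, 25]
`arr.append(95)` → arr = [9, 14, 1, 18, 25, 95]
`arr.pop(0)` → arr = [14, 1, 18, 25, 95]
`arr[1] = arr[0] + arr[-1]` → arr = [14, 109, 18, 25, 95]
`ans = arr` → ans = [14, 109, 18, 25, 95]
So ans = [14, 109, 18, 25, 95]

Answer: [14, 109, 18, 25, 95]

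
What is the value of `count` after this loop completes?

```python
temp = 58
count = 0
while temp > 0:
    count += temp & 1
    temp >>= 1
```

Count set bits in 58 (binary: 0b111010)
`count` takes the values: 0 → 1 → 2 → 3 → 4

Answer: 4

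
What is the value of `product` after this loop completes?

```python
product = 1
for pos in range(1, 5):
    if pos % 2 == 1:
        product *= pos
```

Product of odd numbers 1 to 4
`product` takes the values: 1 → 3

Answer: 3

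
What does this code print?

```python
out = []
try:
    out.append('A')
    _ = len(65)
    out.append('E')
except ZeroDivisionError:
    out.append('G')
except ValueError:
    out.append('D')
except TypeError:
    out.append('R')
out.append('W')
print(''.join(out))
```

Execution trace: 'A' (try body) → 'R' (except TypeError) → 'W' (after the try/except). Output: ARW

Answer: ARW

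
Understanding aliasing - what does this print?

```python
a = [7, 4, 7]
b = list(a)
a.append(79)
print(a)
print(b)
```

Key concept: list() constructor creates copy.
Step by step:
`a = [7, 4, 7]` → a = [7, 4, 7]
`b = list(a)` → b = [7, 4, 7]
`a.append(79)` → a = [7, 4, 7, 79]
`print(a)` → prints [7, 4, 7, 79]
`print(b)` → prints [7, 4, 7]

Answer:
[7, 4, 7, 79]
[7, 4, 7]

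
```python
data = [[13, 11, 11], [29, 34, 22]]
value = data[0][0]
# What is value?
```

Trace:
`data = [[13, 11, 11], [29, 34, 22]]` → data = [[13, 11, 11], [29, 34, 22]]
`value = data[0][0]` → value = 13
So value = 13

Answer: 13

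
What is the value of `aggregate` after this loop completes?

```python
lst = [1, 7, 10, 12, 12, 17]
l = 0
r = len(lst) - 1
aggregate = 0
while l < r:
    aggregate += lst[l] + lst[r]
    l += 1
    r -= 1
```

Sum of pairs from ends
`aggregate` takes the values: 0 → 18 → 37 → 59

Answer: 59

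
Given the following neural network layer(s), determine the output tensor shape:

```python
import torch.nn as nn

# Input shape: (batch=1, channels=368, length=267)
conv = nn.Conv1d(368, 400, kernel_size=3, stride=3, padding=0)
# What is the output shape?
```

Input: (1, 368, 267) -> Output: (1, 400, 89)

Answer: (1, 400, 89)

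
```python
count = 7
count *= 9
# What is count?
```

Trace:
`count = 7` → count = 7
`count *= 9` → count = 63
So count = 63

Answer: 63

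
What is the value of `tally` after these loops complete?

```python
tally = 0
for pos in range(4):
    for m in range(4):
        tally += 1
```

4 * 4 = 16
`tally` takes the values: 0 → 1 → 2 → 3 → 4 → 5 → 6 → 7 → 8 → 9 → 10 → 11 → 12 → 13 → 14 → 15 → 16

Answer: 16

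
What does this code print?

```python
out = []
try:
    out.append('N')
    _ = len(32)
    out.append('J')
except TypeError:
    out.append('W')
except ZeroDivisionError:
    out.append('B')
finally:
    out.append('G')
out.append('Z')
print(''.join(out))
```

Execution trace: 'N' (try body) → 'W' (except TypeError) → 'G' (finally) → 'Z' (after the try/except). Output: NWGZ

Answer: NWGZ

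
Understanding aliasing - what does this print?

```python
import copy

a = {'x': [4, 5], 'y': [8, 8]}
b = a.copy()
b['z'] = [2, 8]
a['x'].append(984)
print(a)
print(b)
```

Key concept: shallow copy of dict with mutable values.
Step by step:
`a = {'x': [4, 5], 'y': [8, 8]}` → a = {'x': [4, 5], 'y': [8, 8]}
`b = a.copy()` → b = {'x': [4, 5], 'y': [8, 8]}
`b['z'] = [2, 8]` → b = {'x': [4, 5], 'y': [8, 8], 'z': [2, 8]}
`a['x'].append(984)` → a = {'x': [4, 5, 984], 'y': [8, 8]}; b = {'x': [4, 5, 984], 'y': [8, 8], 'z': [2, 8]}
`print(a)` → prints {'x': [4, 5, 984], 'y': [8, 8]}
`print(b)` → prints {'x': [4, 5, 984], 'y': [8, 8], 'z': [2, 8]}

Answer:
{'x': [4, 5, 984], 'y': [8, 8]}
{'x': [4, 5, 984], 'y': [8, 8], 'z': [2, 8]}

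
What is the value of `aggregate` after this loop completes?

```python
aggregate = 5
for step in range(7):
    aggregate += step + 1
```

Start at 5, add 1 to 7 = 33
`aggregate` takes the values: 5 → 6 → 8 → 11 → 15 → 20 → 26 → 33

Answer: 33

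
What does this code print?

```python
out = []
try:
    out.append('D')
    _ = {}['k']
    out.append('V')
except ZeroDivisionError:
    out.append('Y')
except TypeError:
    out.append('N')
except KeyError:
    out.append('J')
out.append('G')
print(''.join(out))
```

Execution trace: 'D' (try body) → 'J' (except KeyError) → 'G' (after the try/except). Output: DJG

Answer: DJG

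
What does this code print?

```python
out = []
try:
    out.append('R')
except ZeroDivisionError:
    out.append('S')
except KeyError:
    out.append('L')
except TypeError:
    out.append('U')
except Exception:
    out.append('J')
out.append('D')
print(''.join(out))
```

Execution trace: 'R' (try body, no exception) → 'D' (after the try/except). Output: RD

Answer: RD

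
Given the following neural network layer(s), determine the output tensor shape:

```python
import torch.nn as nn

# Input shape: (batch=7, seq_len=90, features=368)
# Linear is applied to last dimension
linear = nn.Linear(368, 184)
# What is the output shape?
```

Input: (7, 90, 368) -> Output: (7, 90, 184)

Answer: (7, 90, 184)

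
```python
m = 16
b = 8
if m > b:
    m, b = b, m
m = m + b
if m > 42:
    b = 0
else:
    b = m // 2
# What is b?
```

Trace:
`m = 16` → m = 16
`b = 8` → b = 8
`if m > b: ...` → m > b is True → m = 8; b = 16
`m = m + b` → m = 24
`if m > 42: ...` → m > 42 is False, take else branch → b = 12
So b = 12

Answer: 12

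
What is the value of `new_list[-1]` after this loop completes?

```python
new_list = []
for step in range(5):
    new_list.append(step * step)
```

Last element of squares 0 to 4
`new_list` takes the values: [] → [0] → [0, 1] → [0, 1, 4] → [0, 1, 4, 9] → [0, 1, 4, 9, 16]
So `new_list[-1]` = 16

Answer: 16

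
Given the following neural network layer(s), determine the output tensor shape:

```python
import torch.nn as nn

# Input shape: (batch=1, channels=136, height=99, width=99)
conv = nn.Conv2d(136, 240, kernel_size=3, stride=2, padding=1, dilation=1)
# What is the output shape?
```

Input: (1, 136, 99, 99) -> Output: (1, 240, 50, 50)

Answer: (1, 240, 50, 50)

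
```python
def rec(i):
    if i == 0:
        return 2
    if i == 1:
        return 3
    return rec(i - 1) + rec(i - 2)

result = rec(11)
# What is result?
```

Build up from base cases: rec(0)=2, rec(1)=3, rec(2)=5, rec(3)=8, rec(4)=13, rec(5)=21, rec(6)=34, ..., rec(11)=377

Answer: 377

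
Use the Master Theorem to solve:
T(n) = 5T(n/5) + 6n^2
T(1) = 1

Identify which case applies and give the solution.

a=5, b=5, f(n)=6n^2. log_5(5) = 1. Since c=2 > 1 and the regularity condition holds (5(n/5)^2 = (5/5^2)n^2 with 5/5^2 < 1), Case 3 applies: T(n) = Θ(f(n)) = O(n^2).

Answer: O(n^2) - Case 3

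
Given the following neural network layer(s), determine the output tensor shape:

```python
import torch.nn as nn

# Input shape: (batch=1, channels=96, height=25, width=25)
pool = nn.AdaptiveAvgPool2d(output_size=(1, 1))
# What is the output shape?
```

Input: (1, 96, 25, 25) -> Output: (1, 96, 1, 1)

Answer: (1, 96, 1, 1)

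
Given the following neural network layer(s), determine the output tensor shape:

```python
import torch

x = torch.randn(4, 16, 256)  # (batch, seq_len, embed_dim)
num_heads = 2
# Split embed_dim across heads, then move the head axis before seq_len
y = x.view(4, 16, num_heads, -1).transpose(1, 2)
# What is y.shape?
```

Input: (4, 16, 256) -> head_dim = 256 // 2 = 128; after view: (4, 16, 2, 128) -> after transpose(1, 2): (4, 2, 16, 128) -> Output: (4, 2, 16, 128)

Answer: (4, 2, 16, 128)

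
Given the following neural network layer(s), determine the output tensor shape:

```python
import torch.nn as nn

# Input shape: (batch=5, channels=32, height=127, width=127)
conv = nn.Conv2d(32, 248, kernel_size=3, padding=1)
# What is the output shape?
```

Input: (5, 32, 127, 127) -> Output: (5, 248, 127, 127)

Answer: (5, 248, 127, 127)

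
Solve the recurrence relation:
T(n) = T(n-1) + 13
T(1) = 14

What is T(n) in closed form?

Unrolling: T(n) = T(1) + 13·(n-1) = 14 + 13(n-1) = 13n + 1.

Answer: T(n) = 13n + 1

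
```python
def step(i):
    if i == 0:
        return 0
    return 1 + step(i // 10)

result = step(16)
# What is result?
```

Count of digits of 16: 2

Answer: 2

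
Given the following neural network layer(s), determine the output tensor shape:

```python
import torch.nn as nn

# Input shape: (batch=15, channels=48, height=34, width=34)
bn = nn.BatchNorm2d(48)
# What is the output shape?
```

Input: (15, 48, 34, 34) -> Output: (15, 48, 34, 34)

Answer: (15, 48, 34, 34)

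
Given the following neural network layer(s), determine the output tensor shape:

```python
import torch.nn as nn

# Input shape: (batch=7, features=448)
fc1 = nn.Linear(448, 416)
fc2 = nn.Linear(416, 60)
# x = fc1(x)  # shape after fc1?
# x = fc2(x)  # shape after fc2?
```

Input: (7, 448) -> after fc1: (7, 416) -> Output: (7, 60)

Answer: (7, 60)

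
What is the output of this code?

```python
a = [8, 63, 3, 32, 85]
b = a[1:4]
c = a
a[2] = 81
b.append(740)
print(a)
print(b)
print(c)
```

Key concept: slice vs alias.
Step by step:
`a = [8, 63, 3, 32, 85]` → a = [8, 63, 3, 32, 85]
`b = a[1:4]` → b = [63, 3, 32]
`c = a` → c = [8, 63, 3, 32, 85] (same object as a)
`a[2] = 81` → a = [8, 63, 81, 32, 85] (same object as c); c = [8, 63, 81, 32, 85] (same object as a)
`b.append(740)` → b = [63, 3, 32, 740]
`print(a)` → prints [8, 63, 81, 32, 85]
`print(b)` → prints [63, 3, 32, 740]
`print(c)` → prints [8, 63, 81, 32, 85]

Answer:
[8, 63, 81, 32, 85]
[63, 3, 32, 740]
[8, 63, 81, 32, 85]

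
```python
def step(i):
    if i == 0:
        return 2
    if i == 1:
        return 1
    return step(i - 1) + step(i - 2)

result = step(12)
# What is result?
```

Build up from base cases: step(0)=2, step(1)=1, step(2)=3, step(3)=4, step(4)=7, step(5)=11, step(6)=18, ..., step(12)=322

Answer: 322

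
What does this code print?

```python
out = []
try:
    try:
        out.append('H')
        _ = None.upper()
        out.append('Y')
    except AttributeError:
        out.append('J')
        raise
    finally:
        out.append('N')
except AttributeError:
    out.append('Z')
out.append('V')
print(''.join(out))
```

Execution trace: 'H' (inner try body) → 'J' (inner except AttributeError) → 'N' (inner finally) → 'Z' (outer except AttributeError) → 'V' (after the try/except). Output: HJNZV

Answer: HJNZV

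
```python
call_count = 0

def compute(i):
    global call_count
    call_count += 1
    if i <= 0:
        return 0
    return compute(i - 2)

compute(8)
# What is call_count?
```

Linear recursion stepping by 2: 5 calls from i=8 down to ≤0.

Answer: 5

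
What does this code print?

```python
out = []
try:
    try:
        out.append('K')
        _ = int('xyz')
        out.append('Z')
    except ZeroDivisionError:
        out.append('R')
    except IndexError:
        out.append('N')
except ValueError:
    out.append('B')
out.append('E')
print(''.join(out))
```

Execution trace: 'K' (try body) → 'B' (outer except ValueError) → 'E' (after the try/except). Output: KBE

Answer: KBE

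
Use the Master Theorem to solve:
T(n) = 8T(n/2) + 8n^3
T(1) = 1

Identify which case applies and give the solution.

a=8, b=2, f(n)=8n^3. log_2(8) = 3. Since c=3 = 3, Case 2 applies: T(n) = Θ(n^log_b(a) · log n) = O(n^3 log n).

Answer: O(n^3 log n) - Case 2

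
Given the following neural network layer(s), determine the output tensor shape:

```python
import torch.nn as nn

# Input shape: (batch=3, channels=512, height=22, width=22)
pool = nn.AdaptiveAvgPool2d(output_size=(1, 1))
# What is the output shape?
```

Input: (3, 512, 22, 22) -> Output: (3, 512, 1, 1)

Answer: (3, 512, 1, 1)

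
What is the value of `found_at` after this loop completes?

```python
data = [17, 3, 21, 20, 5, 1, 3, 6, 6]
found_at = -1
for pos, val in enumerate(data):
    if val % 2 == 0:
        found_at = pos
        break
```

First even number index in [17, 3, 21, 20, 5, 1, 3, 6, 6]
`found_at` takes the values: -1 → 3

Answer: 3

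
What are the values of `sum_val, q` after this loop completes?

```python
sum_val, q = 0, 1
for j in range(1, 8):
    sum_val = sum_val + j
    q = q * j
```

Sum and factorial of 1 to 7
`sum_val, q` takes the values: (0, 1) → (1, 1) → (3, 1) → (3, 2) → (6, 2) → (6, 6) → (10, 6) → (10, 24) → (15, 24) → (15, 120) → (21, 120) → (21, 720) → (28, 720) → (28, 5040)

Answer: 28, 5040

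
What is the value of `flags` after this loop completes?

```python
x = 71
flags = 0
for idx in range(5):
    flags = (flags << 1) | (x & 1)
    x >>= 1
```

Reverse lowest 5 bits of 71
`flags` takes the values: 0 → 1 → 3 → 7 → 14 → 28

Answer: 28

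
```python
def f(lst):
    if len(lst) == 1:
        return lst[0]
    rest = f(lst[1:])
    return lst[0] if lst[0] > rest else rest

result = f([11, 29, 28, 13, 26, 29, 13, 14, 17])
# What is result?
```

Recursive max over [11, 29, 28, 13, 26, 29, 13, 14, 17] = 29

Answer: 29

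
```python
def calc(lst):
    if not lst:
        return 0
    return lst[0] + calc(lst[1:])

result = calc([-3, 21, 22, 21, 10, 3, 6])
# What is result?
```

(-3) + 21 + 22 + 21 + 10 + 3 + 6 + 0 = 80

Answer: 80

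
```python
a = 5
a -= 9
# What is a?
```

Trace:
`a = 5` → a = 5
`a -= 9` → a = -4
So a = -4

Answer: -4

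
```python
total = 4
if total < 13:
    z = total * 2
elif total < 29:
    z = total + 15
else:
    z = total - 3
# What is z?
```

Trace:
`total = 4` → total = 4
`if total < 13: ...` → total < 13 is True → z = 8
So z = 8

Answer: 8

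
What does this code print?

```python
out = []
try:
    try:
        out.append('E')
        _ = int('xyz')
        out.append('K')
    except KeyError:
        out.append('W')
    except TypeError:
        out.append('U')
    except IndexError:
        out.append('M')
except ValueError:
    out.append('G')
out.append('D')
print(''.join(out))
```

Execution trace: 'E' (try body) → 'G' (outer except ValueError) → 'D' (after the try/except). Output: EGD

Answer: EGD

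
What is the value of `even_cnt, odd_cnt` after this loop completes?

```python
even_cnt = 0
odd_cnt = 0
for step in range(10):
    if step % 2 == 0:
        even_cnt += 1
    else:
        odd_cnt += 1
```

Count evens and odds in range(10)
`even_cnt, odd_cnt` takes the values: (0, 0) → (1, 0) → (1, 1) → (2, 1) → (2, 2) → (3, 2) → (3, 3) → (4, 3) → (4, 4) → (5, 4) → (5, 5)

Answer: 5, 5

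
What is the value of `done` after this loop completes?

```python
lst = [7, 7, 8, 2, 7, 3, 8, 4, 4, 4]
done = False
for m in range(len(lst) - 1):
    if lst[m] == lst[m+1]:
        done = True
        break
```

Check consecutive duplicates in [7, 7, 8, 2, 7, 3, 8, 4, 4, 4]
`done` takes the values: False → True

Answer: True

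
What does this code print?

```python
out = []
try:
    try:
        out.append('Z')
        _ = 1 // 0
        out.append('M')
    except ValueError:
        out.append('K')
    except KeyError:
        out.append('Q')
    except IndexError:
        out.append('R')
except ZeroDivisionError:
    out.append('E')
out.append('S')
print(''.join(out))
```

Execution trace: 'Z' (try body) → 'E' (outer except ZeroDivisionError) → 'S' (after the try/except). Output: ZES

Answer: ZES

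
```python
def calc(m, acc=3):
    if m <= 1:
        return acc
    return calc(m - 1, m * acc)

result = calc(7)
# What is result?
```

Accumulator trace (n, acc): (7, 3) -> (6, 21) -> (5, 126) -> (4, 630) -> (3, 2520) -> (2, 7560) -> (1, 15120) -> return 15120

Answer: 15120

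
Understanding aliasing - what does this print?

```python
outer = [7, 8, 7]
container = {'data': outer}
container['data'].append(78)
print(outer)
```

Key concept: dict holds reference to list.
Step by step:
`outer = [7, 8, 7]` → outer = [7, 8, 7]
`container = {'data': outer}` → container = {'data': [7, 8, 7]}
`container['data'].append(78)` → outer = [7, 8, 7, 78]; container = {'data': [7, 8, 7, 78]}
`print(outer)` → prints [7, 8, 7, 78]

Answer: [7, 8, 7, 78]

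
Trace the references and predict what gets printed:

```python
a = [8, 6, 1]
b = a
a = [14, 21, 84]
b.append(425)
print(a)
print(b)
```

Key concept: rebinding vs mutation: a is rebound to a new list, b still points at the original.
Step by step:
`a = [8, 6, 1]` → a = [8, 6, 1]
`b = a` → b = [8, 6, 1] (same object as a)
`a = [14, 21, 84]` → a = [14, 21, 84]
`b.append(425)` → b = [8, 6, 1, 425]
`print(a)` → prints [14, 21, 84]
`print(b)` → prints [8, 6, 1, 425]

Answer:
[14, 21, 84]
[8, 6, 1, 425]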